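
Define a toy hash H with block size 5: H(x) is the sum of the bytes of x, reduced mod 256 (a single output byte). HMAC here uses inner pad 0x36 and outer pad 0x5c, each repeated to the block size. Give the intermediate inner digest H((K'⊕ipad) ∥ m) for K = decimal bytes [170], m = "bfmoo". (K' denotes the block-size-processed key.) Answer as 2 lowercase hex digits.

87

Key decimal bytes [170] = aa is 1 byte ≤ B = 5; zero-pad to 5 bytes: K' = aa 00 00 00 00.
K' ⊕ ipad = 9c 36 36 36 36.
Inner input = 9c 36 36 36 36 ∥ 62 66 6d 6f 6f.
Inner hash: sum = 156+54+54+54+54+98+102+109+111+111 = 903; mod 256 = 135 → 87.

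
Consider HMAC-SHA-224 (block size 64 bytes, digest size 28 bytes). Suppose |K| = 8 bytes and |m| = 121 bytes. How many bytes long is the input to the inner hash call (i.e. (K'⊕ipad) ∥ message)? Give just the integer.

185

Key is 8 ≤ 64 bytes, zero-padded: |K'| = 64.
Inner input = (K'⊕ipad) ∥ m → 64 + 121 = 185 bytes.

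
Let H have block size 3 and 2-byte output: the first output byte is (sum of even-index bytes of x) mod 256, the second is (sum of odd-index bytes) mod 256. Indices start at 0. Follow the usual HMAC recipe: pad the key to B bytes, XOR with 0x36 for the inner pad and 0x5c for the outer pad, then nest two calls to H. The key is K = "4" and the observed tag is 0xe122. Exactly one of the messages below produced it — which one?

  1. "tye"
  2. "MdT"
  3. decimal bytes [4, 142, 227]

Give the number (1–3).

Key "4" = 34 is 1 byte ≤ B = 3; zero-pad to 3 bytes: K' = 34 00 00.
K' ⊕ ipad = 02 36 36; K' ⊕ opad = 68 5c 5c.
m1: inner = H(02 36 36 74 79 65) = b1 0f; tag = H(68 5c 5c b1 0f) = d30d
m2: inner = H(02 36 36 4d 64 54) = 9c d7; tag = H(68 5c 5c 9c d7) = 9bf8
m3: inner = H(02 36 36 04 8e e3) = c6 1d; tag = H(68 5c 5c c6 1d) = e122 ← matches

3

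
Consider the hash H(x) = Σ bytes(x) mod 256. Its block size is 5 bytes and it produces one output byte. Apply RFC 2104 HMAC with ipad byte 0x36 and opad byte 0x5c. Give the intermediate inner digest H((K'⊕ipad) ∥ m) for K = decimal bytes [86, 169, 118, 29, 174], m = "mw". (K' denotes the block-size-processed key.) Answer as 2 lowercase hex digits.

Key decimal bytes [86, 169, 118, 29, 174] = 56 a9 76 1d ae is exactly B = 5 bytes: K' = 56 a9 76 1d ae.
K' ⊕ ipad = 60 9f 40 2b 98.
Inner input = 60 9f 40 2b 98 ∥ 6d 77.
Inner hash: sum = 96+159+64+43+152+109+119 = 742; mod 256 = 230 → e6.

e6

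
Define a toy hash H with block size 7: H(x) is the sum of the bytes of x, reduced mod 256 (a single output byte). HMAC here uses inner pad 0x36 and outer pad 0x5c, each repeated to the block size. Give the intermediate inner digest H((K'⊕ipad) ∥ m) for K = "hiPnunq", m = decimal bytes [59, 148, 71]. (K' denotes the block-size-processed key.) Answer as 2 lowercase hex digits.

Key "hiPnunq" = 68 69 50 6e 75 6e 71 is exactly B = 7 bytes: K' = 68 69 50 6e 75 6e 71.
K' ⊕ ipad = 5e 5f 66 58 43 58 47.
Inner input = 5e 5f 66 58 43 58 47 ∥ 3b 94 47.
Inner hash: sum = 94+95+102+88+67+88+71+59+148+71 = 883; mod 256 = 115 → 73.

73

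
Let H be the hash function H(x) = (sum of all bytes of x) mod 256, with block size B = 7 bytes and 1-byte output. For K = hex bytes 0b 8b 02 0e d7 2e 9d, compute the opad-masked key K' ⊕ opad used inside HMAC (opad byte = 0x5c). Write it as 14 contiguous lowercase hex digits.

Key hex bytes 0b 8b 02 0e d7 2e 9d is exactly B = 7 bytes: K' = 0b 8b 02 0e d7 2e 9d.
XOR each byte with 0x5c: 0b⊕5c=57, 8b⊕5c=d7, 02⊕5c=5e, 0e⊕5c=52, d7⊕5c=8b, 2e⊕5c=72, 9d⊕5c=c1.

57d75e528b72c1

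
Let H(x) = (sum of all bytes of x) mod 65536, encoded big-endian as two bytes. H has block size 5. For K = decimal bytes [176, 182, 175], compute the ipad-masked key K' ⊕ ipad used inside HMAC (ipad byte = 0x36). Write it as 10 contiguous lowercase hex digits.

Key decimal bytes [176, 182, 175] = b0 b6 af is 3 bytes ≤ B = 5; zero-pad to 5 bytes: K' = b0 b6 af 00 00.
XOR each byte with 0x36: b0⊕36=86, b6⊕36=80, af⊕36=99, 00⊕36=36, 00⊕36=36.

8680993636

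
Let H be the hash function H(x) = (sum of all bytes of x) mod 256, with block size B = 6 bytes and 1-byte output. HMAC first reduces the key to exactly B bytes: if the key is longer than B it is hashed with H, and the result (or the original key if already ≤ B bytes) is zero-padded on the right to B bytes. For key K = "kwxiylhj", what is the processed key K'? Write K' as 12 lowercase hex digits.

|K| = 8 > B = 6, so first hash the key.
H(K): sum = 107+119+120+105+121+108+104+106 = 890; mod 256 = 122 → 7a.
Zero-pad H(K) = 7a to 6 bytes: K' = 7a 00 00 00 00 00.

7a0000000000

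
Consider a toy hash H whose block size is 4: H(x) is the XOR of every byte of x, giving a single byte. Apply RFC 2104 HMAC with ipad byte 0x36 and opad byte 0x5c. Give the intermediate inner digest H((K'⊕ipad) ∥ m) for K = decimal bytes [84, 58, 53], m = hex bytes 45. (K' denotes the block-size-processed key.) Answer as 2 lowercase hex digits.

Key decimal bytes [84, 58, 53] = 54 3a 35 is 3 bytes ≤ B = 4; zero-pad to 4 bytes: K' = 54 3a 35 00.
K' ⊕ ipad = 62 0c 03 36.
Inner input = 62 0c 03 36 ∥ 45.
Inner hash: XOR 62⊕0c⊕03⊕36⊕45 = 1e.

1e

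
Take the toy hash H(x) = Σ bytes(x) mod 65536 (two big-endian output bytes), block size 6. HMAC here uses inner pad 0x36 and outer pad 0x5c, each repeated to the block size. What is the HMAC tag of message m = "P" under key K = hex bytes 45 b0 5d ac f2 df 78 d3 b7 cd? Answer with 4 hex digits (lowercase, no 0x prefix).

Key hex bytes 45 b0 5d ac f2 df 78 d3 b7 cd is 10 bytes > B = 6, so hash it first: H(key) = 06 9e, then zero-pad to 6 bytes: K' = 06 9e 00 00 00 00.
K' ⊕ ipad = 30 a8 36 36 36 36.  K' ⊕ opad = 5a c2 5c 5c 5c 5c.
Inner input = (K'⊕ipad) ∥ m = 30 a8 36 36 36 36 ∥ 50.
Inner hash: sum = 48+168+54+54+54+54+80 = 512 → 02 00.
Outer input = (K'⊕opad) ∥ inner = 5a c2 5c 5c 5c 5c ∥ 02 00.
Outer hash (tag): sum = 90+194+92+92+92+92+2+0 = 654 → 02 8e.

028e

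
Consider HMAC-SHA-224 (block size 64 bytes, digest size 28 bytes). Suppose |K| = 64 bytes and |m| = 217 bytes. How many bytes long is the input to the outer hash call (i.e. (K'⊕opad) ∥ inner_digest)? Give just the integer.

92

Key is 64 ≤ 64 bytes, zero-padded: |K'| = 64.
Outer input = (K'⊕opad) ∥ H(inner) → 64 + 28 = 92 bytes.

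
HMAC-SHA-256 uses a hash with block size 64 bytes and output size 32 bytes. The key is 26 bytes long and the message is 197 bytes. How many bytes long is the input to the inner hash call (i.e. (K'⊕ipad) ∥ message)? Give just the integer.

Key is 26 ≤ 64 bytes, zero-padded: |K'| = 64.
Inner input = (K'⊕ipad) ∥ m → 64 + 197 = 261 bytes.

261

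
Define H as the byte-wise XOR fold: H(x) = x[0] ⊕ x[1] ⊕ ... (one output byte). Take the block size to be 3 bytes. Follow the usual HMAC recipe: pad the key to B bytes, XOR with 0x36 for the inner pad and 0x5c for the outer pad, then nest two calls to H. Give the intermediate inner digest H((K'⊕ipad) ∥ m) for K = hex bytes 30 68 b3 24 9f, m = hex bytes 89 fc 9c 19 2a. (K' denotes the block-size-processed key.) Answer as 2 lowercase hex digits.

bc

Key hex bytes 30 68 b3 24 9f is 5 bytes > B = 3, so hash it first: H(key) = 50, then zero-pad to 3 bytes: K' = 50 00 00.
K' ⊕ ipad = 66 36 36.
Inner input = 66 36 36 ∥ 89 fc 9c 19 2a.
Inner hash: XOR 66⊕36⊕36⊕89⊕fc⊕9c⊕19⊕2a = bc.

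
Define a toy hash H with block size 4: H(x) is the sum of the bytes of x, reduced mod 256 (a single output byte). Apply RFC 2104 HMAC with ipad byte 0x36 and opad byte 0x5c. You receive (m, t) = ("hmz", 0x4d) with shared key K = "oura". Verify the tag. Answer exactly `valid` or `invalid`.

Key "oura" = 6f 75 72 61 is exactly B = 4 bytes: K' = 6f 75 72 61.
K' ⊕ ipad = 59 43 44 57; K' ⊕ opad = 33 29 2e 3d.
Inner hash: sum = 89+67+68+87+104+109+122 = 646; mod 256 = 134 → 86.
Outer hash (recomputed tag): sum = 51+41+46+61+134 = 333; mod 256 = 77 → 4d.
Recomputed tag = 4d; claimed = 4d → match.

valid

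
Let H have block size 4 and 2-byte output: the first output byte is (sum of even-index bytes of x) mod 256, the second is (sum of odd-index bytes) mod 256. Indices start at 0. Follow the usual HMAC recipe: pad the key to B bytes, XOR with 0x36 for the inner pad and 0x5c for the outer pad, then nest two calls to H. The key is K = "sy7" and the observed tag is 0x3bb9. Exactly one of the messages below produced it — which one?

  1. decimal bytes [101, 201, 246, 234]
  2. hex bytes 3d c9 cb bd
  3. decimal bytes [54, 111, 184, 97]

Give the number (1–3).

1

Key "sy7" = 73 79 37 is 3 bytes ≤ B = 4; zero-pad to 4 bytes: K' = 73 79 37 00.
K' ⊕ ipad = 45 4f 01 36; K' ⊕ opad = 2f 25 6b 5c.
m1: inner = H(45 4f 01 36 65 c9 f6 ea) = a1 38; tag = H(2f 25 6b 5c a1 38) = 3bb9 ← matches
m2: inner = H(45 4f 01 36 3d c9 cb bd) = 4e 0b; tag = H(2f 25 6b 5c 4e 0b) = e88c
m3: inner = H(45 4f 01 36 36 6f b8 61) = 34 55; tag = H(2f 25 6b 5c 34 55) = ced6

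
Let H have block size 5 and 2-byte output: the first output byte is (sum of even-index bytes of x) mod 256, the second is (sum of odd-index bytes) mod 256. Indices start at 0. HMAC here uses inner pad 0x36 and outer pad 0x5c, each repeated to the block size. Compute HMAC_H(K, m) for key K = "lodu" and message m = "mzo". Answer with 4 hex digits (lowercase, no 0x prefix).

Key "lodu" = 6c 6f 64 75 is 4 bytes ≤ B = 5; zero-pad to 5 bytes: K' = 6c 6f 64 75 00.
K' ⊕ ipad = 5a 59 52 43 36.  K' ⊕ opad = 30 33 38 29 5c.
Inner input = (K'⊕ipad) ∥ m = 5a 59 52 43 36 ∥ 6d 7a 6f.
Inner hash: even-index sum = 348 mod 256 = 92; odd-index sum = 376 mod 256 = 120 → 5c 78.
Outer input = (K'⊕opad) ∥ inner = 30 33 38 29 5c ∥ 5c 78.
Outer hash (tag): even-index sum = 316 mod 256 = 60; odd-index sum = 184 mod 256 = 184 → 3c b8.

3cb8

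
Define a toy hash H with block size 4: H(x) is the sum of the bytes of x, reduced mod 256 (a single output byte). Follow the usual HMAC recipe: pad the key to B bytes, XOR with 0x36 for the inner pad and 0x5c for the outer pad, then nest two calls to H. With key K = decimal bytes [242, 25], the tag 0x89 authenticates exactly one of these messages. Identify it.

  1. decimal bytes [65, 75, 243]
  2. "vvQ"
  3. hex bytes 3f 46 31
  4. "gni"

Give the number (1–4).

Key decimal bytes [242, 25] = f2 19 is 2 bytes ≤ B = 4; zero-pad to 4 bytes: K' = f2 19 00 00.
K' ⊕ ipad = c4 2f 36 36; K' ⊕ opad = ae 45 5c 5c.
m1: inner = H(c4 2f 36 36 41 4b f3) = de; tag = H(ae 45 5c 5c de) = 89 ← matches
m2: inner = H(c4 2f 36 36 76 76 51) = 9c; tag = H(ae 45 5c 5c 9c) = 47
m3: inner = H(c4 2f 36 36 3f 46 31) = 15; tag = H(ae 45 5c 5c 15) = c0
m4: inner = H(c4 2f 36 36 67 6e 69) = 9d; tag = H(ae 45 5c 5c 9d) = 48

1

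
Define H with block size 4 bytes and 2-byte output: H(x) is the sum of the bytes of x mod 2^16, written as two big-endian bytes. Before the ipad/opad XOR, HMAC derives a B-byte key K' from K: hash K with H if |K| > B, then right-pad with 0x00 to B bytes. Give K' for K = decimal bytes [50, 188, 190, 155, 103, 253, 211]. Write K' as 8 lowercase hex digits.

047e0000

|K| = 7 > B = 4, so first hash the key.
H(K): sum = 50+188+190+155+103+253+211 = 1150 → 04 7e.
Zero-pad H(K) = 04 7e to 4 bytes: K' = 04 7e 00 00.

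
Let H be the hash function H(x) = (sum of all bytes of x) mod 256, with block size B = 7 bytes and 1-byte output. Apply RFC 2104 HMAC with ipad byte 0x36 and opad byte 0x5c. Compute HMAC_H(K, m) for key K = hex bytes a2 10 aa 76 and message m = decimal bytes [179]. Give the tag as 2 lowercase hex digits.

69

Key hex bytes a2 10 aa 76 is 4 bytes ≤ B = 7; zero-pad to 7 bytes: K' = a2 10 aa 76 00 00 00.
K' ⊕ ipad = 94 26 9c 40 36 36 36.  K' ⊕ opad = fe 4c f6 2a 5c 5c 5c.
Inner input = (K'⊕ipad) ∥ m = 94 26 9c 40 36 36 36 ∥ b3.
Inner hash: sum = 148+38+156+64+54+54+54+179 = 747; mod 256 = 235 → eb.
Outer input = (K'⊕opad) ∥ inner = fe 4c f6 2a 5c 5c 5c ∥ eb.
Outer hash (tag): sum = 254+76+246+42+92+92+92+235 = 1129; mod 256 = 105 → 69.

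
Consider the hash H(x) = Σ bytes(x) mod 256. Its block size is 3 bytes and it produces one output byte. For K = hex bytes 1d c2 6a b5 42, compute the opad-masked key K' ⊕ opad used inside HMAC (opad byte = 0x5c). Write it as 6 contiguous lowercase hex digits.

1c5c5c

Key hex bytes 1d c2 6a b5 42 is 5 bytes > B = 3, so hash it first: H(key) = 40, then zero-pad to 3 bytes: K' = 40 00 00.
XOR each byte with 0x5c: 40⊕5c=1c, 00⊕5c=5c, 00⊕5c=5c.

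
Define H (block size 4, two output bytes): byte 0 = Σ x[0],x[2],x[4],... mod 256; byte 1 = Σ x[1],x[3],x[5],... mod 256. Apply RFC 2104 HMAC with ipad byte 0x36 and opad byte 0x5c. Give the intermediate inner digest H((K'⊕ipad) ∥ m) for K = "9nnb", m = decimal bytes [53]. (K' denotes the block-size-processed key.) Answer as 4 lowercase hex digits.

Key "9nnb" = 39 6e 6e 62 is exactly B = 4 bytes: K' = 39 6e 6e 62.
K' ⊕ ipad = 0f 58 58 54.
Inner input = 0f 58 58 54 ∥ 35.
Inner hash: even-index sum = 156 mod 256 = 156; odd-index sum = 172 mod 256 = 172 → 9c ac.

9cac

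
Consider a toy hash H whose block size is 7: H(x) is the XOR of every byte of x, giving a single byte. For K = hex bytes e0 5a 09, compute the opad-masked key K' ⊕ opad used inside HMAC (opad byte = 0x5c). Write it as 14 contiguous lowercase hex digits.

bc06555c5c5c5c

Key hex bytes e0 5a 09 is 3 bytes ≤ B = 7; zero-pad to 7 bytes: K' = e0 5a 09 00 00 00 00.
XOR each byte with 0x5c: e0⊕5c=bc, 5a⊕5c=06, 09⊕5c=55, 00⊕5c=5c, 00⊕5c=5c, 00⊕5c=5c, 00⊕5c=5c.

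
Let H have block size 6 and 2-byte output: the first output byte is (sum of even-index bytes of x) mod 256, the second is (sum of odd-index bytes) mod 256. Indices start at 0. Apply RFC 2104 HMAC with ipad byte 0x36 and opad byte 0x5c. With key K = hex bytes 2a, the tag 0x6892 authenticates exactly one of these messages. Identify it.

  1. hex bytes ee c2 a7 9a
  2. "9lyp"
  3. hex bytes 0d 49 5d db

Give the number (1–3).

Key hex bytes 2a is 1 byte ≤ B = 6; zero-pad to 6 bytes: K' = 2a 00 00 00 00 00.
K' ⊕ ipad = 1c 36 36 36 36 36; K' ⊕ opad = 76 5c 5c 5c 5c 5c.
m1: inner = H(1c 36 36 36 36 36 ee c2 a7 9a) = 1d fe; tag = H(76 5c 5c 5c 5c 5c 1d fe) = 4b12
m2: inner = H(1c 36 36 36 36 36 39 6c 79 70) = 3a 7e; tag = H(76 5c 5c 5c 5c 5c 3a 7e) = 6892 ← matches
m3: inner = H(1c 36 36 36 36 36 0d 49 5d db) = f2 c6; tag = H(76 5c 5c 5c 5c 5c f2 c6) = 20da

2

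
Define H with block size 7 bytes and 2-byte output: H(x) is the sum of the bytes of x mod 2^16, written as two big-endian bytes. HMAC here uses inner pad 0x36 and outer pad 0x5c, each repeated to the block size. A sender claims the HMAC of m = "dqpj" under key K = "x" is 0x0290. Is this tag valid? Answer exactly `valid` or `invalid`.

valid

Key "x" = 78 is 1 byte ≤ B = 7; zero-pad to 7 bytes: K' = 78 00 00 00 00 00 00.
K' ⊕ ipad = 4e 36 36 36 36 36 36; K' ⊕ opad = 24 5c 5c 5c 5c 5c 5c.
Inner hash: sum = 78+54+54+54+54+54+54+100+113+112+106 = 833 → 03 41.
Outer hash (recomputed tag): sum = 36+92+92+92+92+92+92+3+65 = 656 → 02 90.
Recomputed tag = 0290; claimed = 0290 → match.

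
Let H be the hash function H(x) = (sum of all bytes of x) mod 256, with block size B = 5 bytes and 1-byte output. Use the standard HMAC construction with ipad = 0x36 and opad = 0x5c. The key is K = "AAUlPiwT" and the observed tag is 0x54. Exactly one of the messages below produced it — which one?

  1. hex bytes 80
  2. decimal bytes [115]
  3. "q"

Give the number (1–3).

1

Key "AAUlPiwT" = 41 41 55 6c 50 69 77 54 is 8 bytes > B = 5, so hash it first: H(key) = c7, then zero-pad to 5 bytes: K' = c7 00 00 00 00.
K' ⊕ ipad = f1 36 36 36 36; K' ⊕ opad = 9b 5c 5c 5c 5c.
m1: inner = H(f1 36 36 36 36 80) = 49; tag = H(9b 5c 5c 5c 5c 49) = 54 ← matches
m2: inner = H(f1 36 36 36 36 73) = 3c; tag = H(9b 5c 5c 5c 5c 3c) = 47
m3: inner = H(f1 36 36 36 36 71) = 3a; tag = H(9b 5c 5c 5c 5c 3a) = 45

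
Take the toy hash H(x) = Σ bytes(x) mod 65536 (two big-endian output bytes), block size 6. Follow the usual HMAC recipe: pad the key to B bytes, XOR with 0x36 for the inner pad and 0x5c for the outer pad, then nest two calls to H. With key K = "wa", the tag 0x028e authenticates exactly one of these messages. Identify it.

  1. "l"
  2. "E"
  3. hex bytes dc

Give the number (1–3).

2

Key "wa" = 77 61 is 2 bytes ≤ B = 6; zero-pad to 6 bytes: K' = 77 61 00 00 00 00.
K' ⊕ ipad = 41 57 36 36 36 36; K' ⊕ opad = 2b 3d 5c 5c 5c 5c.
m1: inner = H(41 57 36 36 36 36 6c) = 01 dc; tag = H(2b 3d 5c 5c 5c 5c 01 dc) = 02b5
m2: inner = H(41 57 36 36 36 36 45) = 01 b5; tag = H(2b 3d 5c 5c 5c 5c 01 b5) = 028e ← matches
m3: inner = H(41 57 36 36 36 36 dc) = 02 4c; tag = H(2b 3d 5c 5c 5c 5c 02 4c) = 0226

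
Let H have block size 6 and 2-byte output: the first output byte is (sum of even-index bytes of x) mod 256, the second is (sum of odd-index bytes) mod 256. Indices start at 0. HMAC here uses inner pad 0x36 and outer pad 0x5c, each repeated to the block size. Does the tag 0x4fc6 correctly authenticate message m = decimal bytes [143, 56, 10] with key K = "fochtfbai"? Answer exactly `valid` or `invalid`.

Key "fochtfbai" = 66 6f 63 68 74 66 62 61 69 is 9 bytes > B = 6, so hash it first: H(key) = 08 9e, then zero-pad to 6 bytes: K' = 08 9e 00 00 00 00.
K' ⊕ ipad = 3e a8 36 36 36 36; K' ⊕ opad = 54 c2 5c 5c 5c 5c.
Inner hash: even-index sum = 323 mod 256 = 67; odd-index sum = 332 mod 256 = 76 → 43 4c.
Outer hash (recomputed tag): even-index sum = 335 mod 256 = 79; odd-index sum = 454 mod 256 = 198 → 4f c6.
Recomputed tag = 4fc6; claimed = 4fc6 → match.

valid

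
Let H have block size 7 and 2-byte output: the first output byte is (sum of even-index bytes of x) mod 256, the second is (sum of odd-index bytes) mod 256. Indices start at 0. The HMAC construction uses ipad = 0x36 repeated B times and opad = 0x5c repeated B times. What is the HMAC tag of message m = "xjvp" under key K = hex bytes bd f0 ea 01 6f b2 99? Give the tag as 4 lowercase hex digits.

Key hex bytes bd f0 ea 01 6f b2 99 is exactly B = 7 bytes: K' = bd f0 ea 01 6f b2 99.
K' ⊕ ipad = 8b c6 dc 37 59 84 af.  K' ⊕ opad = e1 ac b6 5d 33 ee c5.
Inner input = (K'⊕ipad) ∥ m = 8b c6 dc 37 59 84 af ∥ 78 6a 76 70.
Inner hash: even-index sum = 841 mod 256 = 73; odd-index sum = 623 mod 256 = 111 → 49 6f.
Outer input = (K'⊕opad) ∥ inner = e1 ac b6 5d 33 ee c5 ∥ 49 6f.
Outer hash (tag): even-index sum = 766 mod 256 = 254; odd-index sum = 576 mod 256 = 64 → fe 40.

fe40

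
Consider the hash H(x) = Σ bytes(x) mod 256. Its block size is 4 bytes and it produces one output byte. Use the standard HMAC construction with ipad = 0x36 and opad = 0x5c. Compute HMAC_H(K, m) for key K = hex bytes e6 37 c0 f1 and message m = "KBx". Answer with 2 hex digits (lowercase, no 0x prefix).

01

Key hex bytes e6 37 c0 f1 is exactly B = 4 bytes: K' = e6 37 c0 f1.
K' ⊕ ipad = d0 01 f6 c7.  K' ⊕ opad = ba 6b 9c ad.
Inner input = (K'⊕ipad) ∥ m = d0 01 f6 c7 ∥ 4b 42 78.
Inner hash: sum = 208+1+246+199+75+66+120 = 915; mod 256 = 147 → 93.
Outer input = (K'⊕opad) ∥ inner = ba 6b 9c ad ∥ 93.
Outer hash (tag): sum = 186+107+156+173+147 = 769; mod 256 = 1 → 01.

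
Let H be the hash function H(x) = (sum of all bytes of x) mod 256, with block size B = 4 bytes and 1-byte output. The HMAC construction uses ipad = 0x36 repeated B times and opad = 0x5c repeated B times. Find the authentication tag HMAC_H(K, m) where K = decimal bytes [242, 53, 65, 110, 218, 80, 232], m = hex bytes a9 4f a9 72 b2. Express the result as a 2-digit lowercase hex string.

Key decimal bytes [242, 53, 65, 110, 218, 80, 232] = f2 35 41 6e da 50 e8 is 7 bytes > B = 4, so hash it first: H(key) = e8, then zero-pad to 4 bytes: K' = e8 00 00 00.
K' ⊕ ipad = de 36 36 36.  K' ⊕ opad = b4 5c 5c 5c.
Inner input = (K'⊕ipad) ∥ m = de 36 36 36 ∥ a9 4f a9 72 b2.
Inner hash: sum = 222+54+54+54+169+79+169+114+178 = 1093; mod 256 = 69 → 45.
Outer input = (K'⊕opad) ∥ inner = b4 5c 5c 5c ∥ 45.
Outer hash (tag): sum = 180+92+92+92+69 = 525; mod 256 = 13 → 0d.

0d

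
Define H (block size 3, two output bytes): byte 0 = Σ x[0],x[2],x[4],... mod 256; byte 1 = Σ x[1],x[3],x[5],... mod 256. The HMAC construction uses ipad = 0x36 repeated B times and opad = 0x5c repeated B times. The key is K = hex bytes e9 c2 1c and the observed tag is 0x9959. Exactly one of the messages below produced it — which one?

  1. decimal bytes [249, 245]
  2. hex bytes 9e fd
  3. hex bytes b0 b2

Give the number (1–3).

3

Key hex bytes e9 c2 1c is exactly B = 3 bytes: K' = e9 c2 1c.
K' ⊕ ipad = df f4 2a; K' ⊕ opad = b5 9e 40.
m1: inner = H(df f4 2a f9 f5) = fe ed; tag = H(b5 9e 40 fe ed) = e29c
m2: inner = H(df f4 2a 9e fd) = 06 92; tag = H(b5 9e 40 06 92) = 87a4
m3: inner = H(df f4 2a b0 b2) = bb a4; tag = H(b5 9e 40 bb a4) = 9959 ← matches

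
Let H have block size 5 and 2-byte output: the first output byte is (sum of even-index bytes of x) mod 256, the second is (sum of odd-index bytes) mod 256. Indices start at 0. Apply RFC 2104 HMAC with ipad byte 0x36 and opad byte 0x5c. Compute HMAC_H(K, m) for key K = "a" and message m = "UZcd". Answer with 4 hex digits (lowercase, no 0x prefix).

Key "a" = 61 is 1 byte ≤ B = 5; zero-pad to 5 bytes: K' = 61 00 00 00 00.
K' ⊕ ipad = 57 36 36 36 36.  K' ⊕ opad = 3d 5c 5c 5c 5c.
Inner input = (K'⊕ipad) ∥ m = 57 36 36 36 36 ∥ 55 5a 63 64.
Inner hash: even-index sum = 385 mod 256 = 129; odd-index sum = 292 mod 256 = 36 → 81 24.
Outer input = (K'⊕opad) ∥ inner = 3d 5c 5c 5c 5c ∥ 81 24.
Outer hash (tag): even-index sum = 281 mod 256 = 25; odd-index sum = 313 mod 256 = 57 → 19 39.

1939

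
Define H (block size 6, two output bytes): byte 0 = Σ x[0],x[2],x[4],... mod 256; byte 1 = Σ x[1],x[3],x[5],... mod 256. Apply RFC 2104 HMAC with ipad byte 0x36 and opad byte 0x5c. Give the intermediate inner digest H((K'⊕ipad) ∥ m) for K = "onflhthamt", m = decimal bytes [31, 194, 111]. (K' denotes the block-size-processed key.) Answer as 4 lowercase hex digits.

Key "onflhthamt" = 6f 6e 66 6c 68 74 68 61 6d 74 is 10 bytes > B = 6, so hash it first: H(key) = 12 23, then zero-pad to 6 bytes: K' = 12 23 00 00 00 00.
K' ⊕ ipad = 24 15 36 36 36 36.
Inner input = 24 15 36 36 36 36 ∥ 1f c2 6f.
Inner hash: even-index sum = 286 mod 256 = 30; odd-index sum = 323 mod 256 = 67 → 1e 43.

1e43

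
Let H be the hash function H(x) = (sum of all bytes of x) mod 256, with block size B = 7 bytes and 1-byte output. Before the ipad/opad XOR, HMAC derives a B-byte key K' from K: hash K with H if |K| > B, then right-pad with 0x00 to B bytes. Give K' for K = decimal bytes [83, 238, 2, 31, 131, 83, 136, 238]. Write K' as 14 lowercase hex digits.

ae000000000000

|K| = 8 > B = 7, so first hash the key.
H(K): sum = 83+238+2+31+131+83+136+238 = 942; mod 256 = 174 → ae.
Zero-pad H(K) = ae to 7 bytes: K' = ae 00 00 00 00 00 00.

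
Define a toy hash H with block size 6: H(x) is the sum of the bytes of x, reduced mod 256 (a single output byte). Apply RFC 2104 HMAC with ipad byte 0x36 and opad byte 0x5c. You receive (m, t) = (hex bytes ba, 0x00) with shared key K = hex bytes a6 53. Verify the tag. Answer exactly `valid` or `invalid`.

Key hex bytes a6 53 is 2 bytes ≤ B = 6; zero-pad to 6 bytes: K' = a6 53 00 00 00 00.
K' ⊕ ipad = 90 65 36 36 36 36; K' ⊕ opad = fa 0f 5c 5c 5c 5c.
Inner hash: sum = 144+101+54+54+54+54+186 = 647; mod 256 = 135 → 87.
Outer hash (recomputed tag): sum = 250+15+92+92+92+92+135 = 768; mod 256 = 0 → 00.
Recomputed tag = 00; claimed = 00 → match.

valid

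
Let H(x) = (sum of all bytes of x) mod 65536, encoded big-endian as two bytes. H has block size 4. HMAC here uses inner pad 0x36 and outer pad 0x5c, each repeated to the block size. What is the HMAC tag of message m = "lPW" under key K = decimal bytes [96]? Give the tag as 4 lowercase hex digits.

015d

Key decimal bytes [96] = 60 is 1 byte ≤ B = 4; zero-pad to 4 bytes: K' = 60 00 00 00.
K' ⊕ ipad = 56 36 36 36.  K' ⊕ opad = 3c 5c 5c 5c.
Inner input = (K'⊕ipad) ∥ m = 56 36 36 36 ∥ 6c 50 57.
Inner hash: sum = 86+54+54+54+108+80+87 = 523 → 02 0b.
Outer input = (K'⊕opad) ∥ inner = 3c 5c 5c 5c ∥ 02 0b.
Outer hash (tag): sum = 60+92+92+92+2+11 = 349 → 01 5d.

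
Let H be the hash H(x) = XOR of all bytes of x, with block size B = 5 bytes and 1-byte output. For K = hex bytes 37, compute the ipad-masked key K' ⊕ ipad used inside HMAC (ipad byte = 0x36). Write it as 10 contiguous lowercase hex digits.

Key hex bytes 37 is 1 byte ≤ B = 5; zero-pad to 5 bytes: K' = 37 00 00 00 00.
XOR each byte with 0x36: 37⊕36=01, 00⊕36=36, 00⊕36=36, 00⊕36=36, 00⊕36=36.

0136363636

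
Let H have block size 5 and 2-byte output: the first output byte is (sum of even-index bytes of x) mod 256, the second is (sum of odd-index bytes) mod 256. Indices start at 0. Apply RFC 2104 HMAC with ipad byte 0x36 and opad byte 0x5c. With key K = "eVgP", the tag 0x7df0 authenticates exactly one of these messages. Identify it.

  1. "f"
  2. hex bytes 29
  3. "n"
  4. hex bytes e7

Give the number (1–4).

4

Key "eVgP" = 65 56 67 50 is 4 bytes ≤ B = 5; zero-pad to 5 bytes: K' = 65 56 67 50 00.
K' ⊕ ipad = 53 60 51 66 36; K' ⊕ opad = 39 0a 3b 0c 5c.
m1: inner = H(53 60 51 66 36 66) = da 2c; tag = H(39 0a 3b 0c 5c da 2c) = fcf0
m2: inner = H(53 60 51 66 36 29) = da ef; tag = H(39 0a 3b 0c 5c da ef) = bff0
m3: inner = H(53 60 51 66 36 6e) = da 34; tag = H(39 0a 3b 0c 5c da 34) = 04f0
m4: inner = H(53 60 51 66 36 e7) = da ad; tag = H(39 0a 3b 0c 5c da ad) = 7df0 ← matches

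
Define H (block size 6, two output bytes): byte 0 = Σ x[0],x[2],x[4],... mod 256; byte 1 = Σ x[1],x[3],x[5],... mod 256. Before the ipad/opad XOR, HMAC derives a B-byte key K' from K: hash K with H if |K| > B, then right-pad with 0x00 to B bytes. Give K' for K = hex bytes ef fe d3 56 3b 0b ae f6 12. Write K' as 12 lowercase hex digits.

bd5500000000

|K| = 9 > B = 6, so first hash the key.
H(K): even-index sum = 701 mod 256 = 189; odd-index sum = 597 mod 256 = 85 → bd 55.
Zero-pad H(K) = bd 55 to 6 bytes: K' = bd 55 00 00 00 00.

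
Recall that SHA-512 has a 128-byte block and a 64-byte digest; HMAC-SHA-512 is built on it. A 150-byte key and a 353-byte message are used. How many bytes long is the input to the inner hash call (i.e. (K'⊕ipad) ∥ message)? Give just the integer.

Key is 150 > 128 bytes, so it is hashed to 64 bytes then zero-padded to 128: |K'| = 128.
Inner input = (K'⊕ipad) ∥ m → 128 + 353 = 481 bytes.

481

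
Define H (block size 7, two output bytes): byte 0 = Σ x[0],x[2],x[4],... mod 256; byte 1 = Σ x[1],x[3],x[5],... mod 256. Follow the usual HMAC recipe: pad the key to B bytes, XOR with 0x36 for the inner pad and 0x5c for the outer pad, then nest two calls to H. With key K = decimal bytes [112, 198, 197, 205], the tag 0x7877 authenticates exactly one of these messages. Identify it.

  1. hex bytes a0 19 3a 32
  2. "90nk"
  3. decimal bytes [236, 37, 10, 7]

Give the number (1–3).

1

Key decimal bytes [112, 198, 197, 205] = 70 c6 c5 cd is 4 bytes ≤ B = 7; zero-pad to 7 bytes: K' = 70 c6 c5 cd 00 00 00.
K' ⊕ ipad = 46 f0 f3 fb 36 36 36; K' ⊕ opad = 2c 9a 99 91 5c 5c 5c.
m1: inner = H(46 f0 f3 fb 36 36 36 a0 19 3a 32) = f0 fb; tag = H(2c 9a 99 91 5c 5c 5c f0 fb) = 7877 ← matches
m2: inner = H(46 f0 f3 fb 36 36 36 39 30 6e 6b) = 40 c8; tag = H(2c 9a 99 91 5c 5c 5c 40 c8) = 45c7
m3: inner = H(46 f0 f3 fb 36 36 36 ec 25 0a 07) = d1 17; tag = H(2c 9a 99 91 5c 5c 5c d1 17) = 9458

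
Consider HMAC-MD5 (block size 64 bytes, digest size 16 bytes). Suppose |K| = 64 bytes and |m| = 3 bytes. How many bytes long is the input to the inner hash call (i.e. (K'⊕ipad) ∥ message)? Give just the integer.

67

Key is 64 ≤ 64 bytes, zero-padded: |K'| = 64.
Inner input = (K'⊕ipad) ∥ m → 64 + 3 = 67 bytes.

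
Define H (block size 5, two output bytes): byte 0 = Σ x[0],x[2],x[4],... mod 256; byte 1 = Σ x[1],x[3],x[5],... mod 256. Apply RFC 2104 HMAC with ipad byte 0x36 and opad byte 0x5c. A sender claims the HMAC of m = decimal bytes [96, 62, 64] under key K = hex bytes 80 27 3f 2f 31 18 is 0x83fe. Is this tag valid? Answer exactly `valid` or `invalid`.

Key hex bytes 80 27 3f 2f 31 18 is 6 bytes > B = 5, so hash it first: H(key) = f0 6e, then zero-pad to 5 bytes: K' = f0 6e 00 00 00.
K' ⊕ ipad = c6 58 36 36 36; K' ⊕ opad = ac 32 5c 5c 5c.
Inner hash: even-index sum = 368 mod 256 = 112; odd-index sum = 302 mod 256 = 46 → 70 2e.
Outer hash (recomputed tag): even-index sum = 402 mod 256 = 146; odd-index sum = 254 mod 256 = 254 → 92 fe.
Recomputed tag = 92fe; claimed = 83fe → mismatch.

invalid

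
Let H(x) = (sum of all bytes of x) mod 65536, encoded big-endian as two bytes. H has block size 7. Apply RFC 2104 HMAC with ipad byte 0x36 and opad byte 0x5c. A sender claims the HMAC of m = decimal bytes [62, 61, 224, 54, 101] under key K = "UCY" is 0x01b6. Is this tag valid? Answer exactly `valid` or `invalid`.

valid

Key "UCY" = 55 43 59 is 3 bytes ≤ B = 7; zero-pad to 7 bytes: K' = 55 43 59 00 00 00 00.
K' ⊕ ipad = 63 75 6f 36 36 36 36; K' ⊕ opad = 09 1f 05 5c 5c 5c 5c.
Inner hash: sum = 99+117+111+54+54+54+54+62+61+224+54+101 = 1045 → 04 15.
Outer hash (recomputed tag): sum = 9+31+5+92+92+92+92+4+21 = 438 → 01 b6.
Recomputed tag = 01b6; claimed = 01b6 → match.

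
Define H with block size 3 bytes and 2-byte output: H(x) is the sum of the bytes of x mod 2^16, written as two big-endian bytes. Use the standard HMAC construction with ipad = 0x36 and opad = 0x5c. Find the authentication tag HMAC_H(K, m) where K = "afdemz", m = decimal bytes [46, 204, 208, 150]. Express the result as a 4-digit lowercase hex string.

00f3

Key "afdemz" = 61 66 64 65 6d 7a is 6 bytes > B = 3, so hash it first: H(key) = 02 77, then zero-pad to 3 bytes: K' = 02 77 00.
K' ⊕ ipad = 34 41 36.  K' ⊕ opad = 5e 2b 5c.
Inner input = (K'⊕ipad) ∥ m = 34 41 36 ∥ 2e cc d0 96.
Inner hash: sum = 52+65+54+46+204+208+150 = 779 → 03 0b.
Outer input = (K'⊕opad) ∥ inner = 5e 2b 5c ∥ 03 0b.
Outer hash (tag): sum = 94+43+92+3+11 = 243 → 00 f3.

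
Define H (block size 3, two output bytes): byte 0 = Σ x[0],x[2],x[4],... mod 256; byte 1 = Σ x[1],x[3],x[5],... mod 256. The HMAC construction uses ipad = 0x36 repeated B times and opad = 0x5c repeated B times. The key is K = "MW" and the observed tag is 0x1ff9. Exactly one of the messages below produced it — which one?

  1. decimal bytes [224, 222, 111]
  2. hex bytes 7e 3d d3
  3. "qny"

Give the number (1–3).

2

Key "MW" = 4d 57 is 2 bytes ≤ B = 3; zero-pad to 3 bytes: K' = 4d 57 00.
K' ⊕ ipad = 7b 61 36; K' ⊕ opad = 11 0b 5c.
m1: inner = H(7b 61 36 e0 de 6f) = 8f b0; tag = H(11 0b 5c 8f b0) = 1d9a
m2: inner = H(7b 61 36 7e 3d d3) = ee b2; tag = H(11 0b 5c ee b2) = 1ff9 ← matches
m3: inner = H(7b 61 36 71 6e 79) = 1f 4b; tag = H(11 0b 5c 1f 4b) = b82a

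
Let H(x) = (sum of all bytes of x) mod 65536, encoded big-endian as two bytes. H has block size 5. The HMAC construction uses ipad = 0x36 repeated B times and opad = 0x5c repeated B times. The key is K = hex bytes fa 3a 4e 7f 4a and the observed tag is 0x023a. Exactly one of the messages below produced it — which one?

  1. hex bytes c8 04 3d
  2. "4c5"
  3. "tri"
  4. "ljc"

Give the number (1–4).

2

Key hex bytes fa 3a 4e 7f 4a is exactly B = 5 bytes: K' = fa 3a 4e 7f 4a.
K' ⊕ ipad = cc 0c 78 49 7c; K' ⊕ opad = a6 66 12 23 16.
m1: inner = H(cc 0c 78 49 7c c8 04 3d) = 03 1e; tag = H(a6 66 12 23 16 03 1e) = 0178
m2: inner = H(cc 0c 78 49 7c 34 63 35) = 02 e1; tag = H(a6 66 12 23 16 02 e1) = 023a ← matches
m3: inner = H(cc 0c 78 49 7c 74 72 69) = 03 64; tag = H(a6 66 12 23 16 03 64) = 01be
m4: inner = H(cc 0c 78 49 7c 6c 6a 63) = 03 4e; tag = H(a6 66 12 23 16 03 4e) = 01a8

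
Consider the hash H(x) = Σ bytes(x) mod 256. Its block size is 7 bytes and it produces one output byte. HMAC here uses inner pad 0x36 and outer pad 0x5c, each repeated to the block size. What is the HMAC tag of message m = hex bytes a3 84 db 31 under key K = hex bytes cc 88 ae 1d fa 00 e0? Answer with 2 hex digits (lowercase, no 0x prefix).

db

Key hex bytes cc 88 ae 1d fa 00 e0 is exactly B = 7 bytes: K' = cc 88 ae 1d fa 00 e0.
K' ⊕ ipad = fa be 98 2b cc 36 d6.  K' ⊕ opad = 90 d4 f2 41 a6 5c bc.
Inner input = (K'⊕ipad) ∥ m = fa be 98 2b cc 36 d6 ∥ a3 84 db 31.
Inner hash: sum = 250+190+152+43+204+54+214+163+132+219+49 = 1670; mod 256 = 134 → 86.
Outer input = (K'⊕opad) ∥ inner = 90 d4 f2 41 a6 5c bc ∥ 86.
Outer hash (tag): sum = 144+212+242+65+166+92+188+134 = 1243; mod 256 = 219 → db.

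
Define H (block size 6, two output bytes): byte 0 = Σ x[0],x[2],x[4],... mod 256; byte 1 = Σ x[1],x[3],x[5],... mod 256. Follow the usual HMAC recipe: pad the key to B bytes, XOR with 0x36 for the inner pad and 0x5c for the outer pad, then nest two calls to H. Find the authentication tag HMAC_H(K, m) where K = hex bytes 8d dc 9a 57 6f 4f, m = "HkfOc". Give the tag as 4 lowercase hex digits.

9b1c

Key hex bytes 8d dc 9a 57 6f 4f is exactly B = 6 bytes: K' = 8d dc 9a 57 6f 4f.
K' ⊕ ipad = bb ea ac 61 59 79.  K' ⊕ opad = d1 80 c6 0b 33 13.
Inner input = (K'⊕ipad) ∥ m = bb ea ac 61 59 79 ∥ 48 6b 66 4f 63.
Inner hash: even-index sum = 721 mod 256 = 209; odd-index sum = 638 mod 256 = 126 → d1 7e.
Outer input = (K'⊕opad) ∥ inner = d1 80 c6 0b 33 13 ∥ d1 7e.
Outer hash (tag): even-index sum = 667 mod 256 = 155; odd-index sum = 284 mod 256 = 28 → 9b 1c.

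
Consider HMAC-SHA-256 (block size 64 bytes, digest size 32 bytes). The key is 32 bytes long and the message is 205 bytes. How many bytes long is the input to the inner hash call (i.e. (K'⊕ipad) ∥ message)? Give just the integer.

Key is 32 ≤ 64 bytes, zero-padded: |K'| = 64.
Inner input = (K'⊕ipad) ∥ m → 64 + 205 = 269 bytes.

269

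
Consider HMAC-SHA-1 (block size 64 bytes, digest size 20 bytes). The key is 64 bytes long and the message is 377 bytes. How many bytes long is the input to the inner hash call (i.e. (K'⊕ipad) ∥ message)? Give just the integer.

Key is 64 ≤ 64 bytes, zero-padded: |K'| = 64.
Inner input = (K'⊕ipad) ∥ m → 64 + 377 = 441 bytes.

441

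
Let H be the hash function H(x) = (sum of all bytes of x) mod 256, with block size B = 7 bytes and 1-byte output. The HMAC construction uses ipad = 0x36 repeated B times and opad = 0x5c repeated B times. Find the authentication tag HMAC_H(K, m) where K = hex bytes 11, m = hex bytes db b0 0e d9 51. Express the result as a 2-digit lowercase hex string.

a3

Key hex bytes 11 is 1 byte ≤ B = 7; zero-pad to 7 bytes: K' = 11 00 00 00 00 00 00.
K' ⊕ ipad = 27 36 36 36 36 36 36.  K' ⊕ opad = 4d 5c 5c 5c 5c 5c 5c.
Inner input = (K'⊕ipad) ∥ m = 27 36 36 36 36 36 36 ∥ db b0 0e d9 51.
Inner hash: sum = 39+54+54+54+54+54+54+219+176+14+217+81 = 1070; mod 256 = 46 → 2e.
Outer input = (K'⊕opad) ∥ inner = 4d 5c 5c 5c 5c 5c 5c ∥ 2e.
Outer hash (tag): sum = 77+92+92+92+92+92+92+46 = 675; mod 256 = 163 → a3.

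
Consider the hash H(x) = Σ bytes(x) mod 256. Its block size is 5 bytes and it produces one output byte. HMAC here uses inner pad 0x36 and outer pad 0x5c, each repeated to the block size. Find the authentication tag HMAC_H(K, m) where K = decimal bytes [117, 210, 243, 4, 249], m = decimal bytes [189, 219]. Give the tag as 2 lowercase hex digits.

Key decimal bytes [117, 210, 243, 4, 249] = 75 d2 f3 04 f9 is exactly B = 5 bytes: K' = 75 d2 f3 04 f9.
K' ⊕ ipad = 43 e4 c5 32 cf.  K' ⊕ opad = 29 8e af 58 a5.
Inner input = (K'⊕ipad) ∥ m = 43 e4 c5 32 cf ∥ bd db.
Inner hash: sum = 67+228+197+50+207+189+219 = 1157; mod 256 = 133 → 85.
Outer input = (K'⊕opad) ∥ inner = 29 8e af 58 a5 ∥ 85.
Outer hash (tag): sum = 41+142+175+88+165+133 = 744; mod 256 = 232 → e8.

e8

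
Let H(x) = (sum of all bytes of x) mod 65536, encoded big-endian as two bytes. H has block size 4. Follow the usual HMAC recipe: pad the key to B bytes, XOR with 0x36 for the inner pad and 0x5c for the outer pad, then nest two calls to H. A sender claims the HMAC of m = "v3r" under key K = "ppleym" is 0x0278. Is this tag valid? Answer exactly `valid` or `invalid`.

Key "ppleym" = 70 70 6c 65 79 6d is 6 bytes > B = 4, so hash it first: H(key) = 02 97, then zero-pad to 4 bytes: K' = 02 97 00 00.
K' ⊕ ipad = 34 a1 36 36; K' ⊕ opad = 5e cb 5c 5c.
Inner hash: sum = 52+161+54+54+118+51+114 = 604 → 02 5c.
Outer hash (recomputed tag): sum = 94+203+92+92+2+92 = 575 → 02 3f.
Recomputed tag = 023f; claimed = 0278 → mismatch.

invalid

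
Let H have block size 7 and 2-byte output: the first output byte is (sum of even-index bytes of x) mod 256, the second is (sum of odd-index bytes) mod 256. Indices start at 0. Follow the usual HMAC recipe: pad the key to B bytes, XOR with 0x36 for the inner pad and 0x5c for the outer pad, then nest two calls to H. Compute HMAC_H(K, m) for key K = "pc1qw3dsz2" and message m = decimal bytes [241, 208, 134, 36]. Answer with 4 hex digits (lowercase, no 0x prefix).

3bfe

Key "pc1qw3dsz2" = 70 63 31 71 77 33 64 73 7a 32 is 10 bytes > B = 7, so hash it first: H(key) = f6 ac, then zero-pad to 7 bytes: K' = f6 ac 00 00 00 00 00.
K' ⊕ ipad = c0 9a 36 36 36 36 36.  K' ⊕ opad = aa f0 5c 5c 5c 5c 5c.
Inner input = (K'⊕ipad) ∥ m = c0 9a 36 36 36 36 36 ∥ f1 d0 86 24.
Inner hash: even-index sum = 598 mod 256 = 86; odd-index sum = 637 mod 256 = 125 → 56 7d.
Outer input = (K'⊕opad) ∥ inner = aa f0 5c 5c 5c 5c 5c ∥ 56 7d.
Outer hash (tag): even-index sum = 571 mod 256 = 59; odd-index sum = 510 mod 256 = 254 → 3b fe.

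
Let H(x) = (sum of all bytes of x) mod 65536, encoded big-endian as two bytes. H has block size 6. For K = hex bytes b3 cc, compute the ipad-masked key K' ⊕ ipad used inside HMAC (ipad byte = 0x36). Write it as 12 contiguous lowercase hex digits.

Key hex bytes b3 cc is 2 bytes ≤ B = 6; zero-pad to 6 bytes: K' = b3 cc 00 00 00 00.
XOR each byte with 0x36: b3⊕36=85, cc⊕36=fa, 00⊕36=36, 00⊕36=36, 00⊕36=36, 00⊕36=36.

85fa36363636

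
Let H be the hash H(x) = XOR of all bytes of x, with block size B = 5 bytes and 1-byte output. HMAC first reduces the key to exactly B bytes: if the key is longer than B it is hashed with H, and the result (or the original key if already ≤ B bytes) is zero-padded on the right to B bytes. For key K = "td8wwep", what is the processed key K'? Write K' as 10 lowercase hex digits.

3d00000000

|K| = 7 > B = 5, so first hash the key.
H(K): XOR 74⊕64⊕38⊕77⊕77⊕65⊕70 = 3d.
Zero-pad H(K) = 3d to 5 bytes: K' = 3d 00 00 00 00.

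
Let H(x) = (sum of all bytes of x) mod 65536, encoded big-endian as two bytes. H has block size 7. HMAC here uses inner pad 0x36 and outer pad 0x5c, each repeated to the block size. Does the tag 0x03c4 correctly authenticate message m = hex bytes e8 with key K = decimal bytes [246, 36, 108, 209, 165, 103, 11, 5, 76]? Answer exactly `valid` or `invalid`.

valid

Key decimal bytes [246, 36, 108, 209, 165, 103, 11, 5, 76] = f6 24 6c d1 a5 67 0b 05 4c is 9 bytes > B = 7, so hash it first: H(key) = 03 bf, then zero-pad to 7 bytes: K' = 03 bf 00 00 00 00 00.
K' ⊕ ipad = 35 89 36 36 36 36 36; K' ⊕ opad = 5f e3 5c 5c 5c 5c 5c.
Inner hash: sum = 53+137+54+54+54+54+54+232 = 692 → 02 b4.
Outer hash (recomputed tag): sum = 95+227+92+92+92+92+92+2+180 = 964 → 03 c4.
Recomputed tag = 03c4; claimed = 03c4 → match.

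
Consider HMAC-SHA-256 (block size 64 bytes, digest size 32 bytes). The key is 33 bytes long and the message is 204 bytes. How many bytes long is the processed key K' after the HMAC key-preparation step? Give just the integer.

Key is 33 ≤ 64 bytes, zero-padded: |K'| = 64.

64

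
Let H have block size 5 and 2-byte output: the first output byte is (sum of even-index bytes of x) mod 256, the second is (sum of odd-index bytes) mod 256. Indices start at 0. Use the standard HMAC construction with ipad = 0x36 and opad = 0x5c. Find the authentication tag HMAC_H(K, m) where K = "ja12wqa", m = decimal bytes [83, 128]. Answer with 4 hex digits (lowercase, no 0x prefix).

a2e5

Key "ja12wqa" = 6a 61 31 32 77 71 61 is 7 bytes > B = 5, so hash it first: H(key) = 73 04, then zero-pad to 5 bytes: K' = 73 04 00 00 00.
K' ⊕ ipad = 45 32 36 36 36.  K' ⊕ opad = 2f 58 5c 5c 5c.
Inner input = (K'⊕ipad) ∥ m = 45 32 36 36 36 ∥ 53 80.
Inner hash: even-index sum = 305 mod 256 = 49; odd-index sum = 187 mod 256 = 187 → 31 bb.
Outer input = (K'⊕opad) ∥ inner = 2f 58 5c 5c 5c ∥ 31 bb.
Outer hash (tag): even-index sum = 418 mod 256 = 162; odd-index sum = 229 mod 256 = 229 → a2 e5.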